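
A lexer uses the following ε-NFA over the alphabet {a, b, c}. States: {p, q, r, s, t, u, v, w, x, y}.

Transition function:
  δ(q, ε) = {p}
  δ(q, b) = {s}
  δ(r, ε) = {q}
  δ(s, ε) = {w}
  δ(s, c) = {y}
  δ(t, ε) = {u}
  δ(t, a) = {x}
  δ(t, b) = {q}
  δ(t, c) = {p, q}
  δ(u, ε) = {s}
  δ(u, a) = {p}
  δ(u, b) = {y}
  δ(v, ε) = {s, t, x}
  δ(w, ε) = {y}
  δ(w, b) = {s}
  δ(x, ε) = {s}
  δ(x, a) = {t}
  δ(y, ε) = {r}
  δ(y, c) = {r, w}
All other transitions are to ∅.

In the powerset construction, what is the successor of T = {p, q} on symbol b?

{p, q, r, s, w, y}

q on b → {s}.
No b-transition from p.
Union after reading b: {s}.
Now take the ε-closure:
From s via ε: add w.
From w via ε: add y.
From y via ε: add r.
From r via ε: add q.
From q via ε: add p.
No new states can be added; the closed set is {p, q, r, s, w, y}.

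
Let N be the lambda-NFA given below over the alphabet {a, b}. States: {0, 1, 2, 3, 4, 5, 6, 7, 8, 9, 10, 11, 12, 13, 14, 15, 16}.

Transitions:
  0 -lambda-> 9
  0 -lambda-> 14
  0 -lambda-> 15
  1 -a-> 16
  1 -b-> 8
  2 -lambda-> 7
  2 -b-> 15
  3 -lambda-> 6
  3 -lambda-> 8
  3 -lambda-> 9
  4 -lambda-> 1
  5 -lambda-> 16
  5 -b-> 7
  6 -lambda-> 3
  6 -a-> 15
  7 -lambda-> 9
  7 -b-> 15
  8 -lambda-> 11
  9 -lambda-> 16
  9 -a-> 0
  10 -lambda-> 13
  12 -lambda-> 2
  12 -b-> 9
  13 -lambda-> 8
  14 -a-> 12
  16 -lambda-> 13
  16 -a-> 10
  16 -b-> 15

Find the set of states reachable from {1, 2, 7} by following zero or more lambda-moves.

{1, 2, 7, 8, 9, 11, 13, 16}

Start with {1, 2, 7}.
From 7 via lambda: add 9.
From 9 via lambda: add 16.
From 16 via lambda: add 13.
From 13 via lambda: add 8.
From 8 via lambda: add 11.
No new states can be added; the closed set is {1, 2, 7, 8, 9, 11, 13, 16}.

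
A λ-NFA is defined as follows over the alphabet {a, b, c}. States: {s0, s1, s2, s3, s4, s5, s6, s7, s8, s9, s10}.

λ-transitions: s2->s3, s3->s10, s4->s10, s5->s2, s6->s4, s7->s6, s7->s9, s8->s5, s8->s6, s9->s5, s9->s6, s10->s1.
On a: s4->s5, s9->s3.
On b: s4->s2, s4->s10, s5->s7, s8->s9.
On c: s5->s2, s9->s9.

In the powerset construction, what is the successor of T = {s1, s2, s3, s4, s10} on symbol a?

{s1, s2, s3, s5, s10}

s4 on a → {s5}.
No a-transition from s1, s2, s3, s10.
Union after reading a: {s5}.
Now take the λ-closure:
From s5 via λ: add s2.
From s2 via λ: add s3.
From s3 via λ: add s10.
From s10 via λ: add s1.
No new states can be added; the closed set is {s1, s2, s3, s5, s10}.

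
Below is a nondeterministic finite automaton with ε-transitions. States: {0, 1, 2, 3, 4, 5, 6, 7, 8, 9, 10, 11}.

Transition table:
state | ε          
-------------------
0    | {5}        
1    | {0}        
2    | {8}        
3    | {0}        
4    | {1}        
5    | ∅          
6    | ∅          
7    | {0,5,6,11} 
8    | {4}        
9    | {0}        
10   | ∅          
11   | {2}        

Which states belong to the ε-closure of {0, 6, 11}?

Start with {0, 6, 11}.
From 0 via ε: add 5.
From 11 via ε: add 2.
From 2 via ε: add 8.
From 8 via ε: add 4.
From 4 via ε: add 1.
No new states can be added; the closed set is {0, 1, 2, 4, 5, 6, 8, 11}.

{0, 1, 2, 4, 5, 6, 8, 11}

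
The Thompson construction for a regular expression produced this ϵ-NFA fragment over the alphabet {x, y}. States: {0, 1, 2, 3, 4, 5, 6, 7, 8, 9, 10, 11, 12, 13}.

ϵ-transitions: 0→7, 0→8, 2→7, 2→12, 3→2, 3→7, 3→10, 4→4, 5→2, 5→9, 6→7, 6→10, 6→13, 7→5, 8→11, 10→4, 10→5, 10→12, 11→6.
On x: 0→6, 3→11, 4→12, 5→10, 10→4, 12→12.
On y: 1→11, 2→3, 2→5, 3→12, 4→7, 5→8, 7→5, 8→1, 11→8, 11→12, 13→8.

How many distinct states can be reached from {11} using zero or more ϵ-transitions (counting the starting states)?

10

Start with {11}.
From 11 via ϵ: add 6.
From 6 via ϵ: add 7, 10, 13.
From 7 via ϵ: add 5.
From 10 via ϵ: add 4, 12.
From 5 via ϵ: add 2, 9.
ϵ-closure = {2, 4, 5, 6, 7, 9, 10, 11, 12, 13}, which has 10 states.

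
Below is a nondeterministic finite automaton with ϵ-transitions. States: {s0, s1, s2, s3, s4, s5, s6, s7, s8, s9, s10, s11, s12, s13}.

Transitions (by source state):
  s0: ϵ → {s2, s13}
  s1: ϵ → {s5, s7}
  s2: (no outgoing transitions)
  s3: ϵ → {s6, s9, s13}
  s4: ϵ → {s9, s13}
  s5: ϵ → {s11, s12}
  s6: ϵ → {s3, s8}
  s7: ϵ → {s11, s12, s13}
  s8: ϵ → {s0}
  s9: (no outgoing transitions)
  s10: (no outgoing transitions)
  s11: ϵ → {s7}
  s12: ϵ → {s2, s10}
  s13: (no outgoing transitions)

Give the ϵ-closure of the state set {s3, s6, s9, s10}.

{s0, s2, s3, s6, s8, s9, s10, s13}

Start with {s3, s6, s9, s10}.
From s3 via ϵ: add s13.
From s6 via ϵ: add s8.
From s8 via ϵ: add s0.
From s0 via ϵ: add s2.
No new states can be added; the closed set is {s0, s2, s3, s6, s8, s9, s10, s13}.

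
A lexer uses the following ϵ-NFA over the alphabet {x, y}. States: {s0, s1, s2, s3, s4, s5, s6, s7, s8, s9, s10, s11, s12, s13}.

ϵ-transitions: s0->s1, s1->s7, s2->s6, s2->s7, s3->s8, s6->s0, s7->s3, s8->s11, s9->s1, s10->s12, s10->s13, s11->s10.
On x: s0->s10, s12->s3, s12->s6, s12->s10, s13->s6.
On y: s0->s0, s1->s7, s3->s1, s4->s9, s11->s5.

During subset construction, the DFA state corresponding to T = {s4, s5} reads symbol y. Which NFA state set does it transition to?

{s1, s3, s7, s8, s9, s10, s11, s12, s13}

s4 on y → {s9}.
No y-transition from s5.
Union after reading y: {s9}.
Now take the ϵ-closure:
From s9 via ϵ: add s1.
From s1 via ϵ: add s7.
From s7 via ϵ: add s3.
From s3 via ϵ: add s8.
From s8 via ϵ: add s11.
From s11 via ϵ: add s10.
From s10 via ϵ: add s12, s13.
No new states can be added; the closed set is {s1, s3, s7, s8, s9, s10, s11, s12, s13}.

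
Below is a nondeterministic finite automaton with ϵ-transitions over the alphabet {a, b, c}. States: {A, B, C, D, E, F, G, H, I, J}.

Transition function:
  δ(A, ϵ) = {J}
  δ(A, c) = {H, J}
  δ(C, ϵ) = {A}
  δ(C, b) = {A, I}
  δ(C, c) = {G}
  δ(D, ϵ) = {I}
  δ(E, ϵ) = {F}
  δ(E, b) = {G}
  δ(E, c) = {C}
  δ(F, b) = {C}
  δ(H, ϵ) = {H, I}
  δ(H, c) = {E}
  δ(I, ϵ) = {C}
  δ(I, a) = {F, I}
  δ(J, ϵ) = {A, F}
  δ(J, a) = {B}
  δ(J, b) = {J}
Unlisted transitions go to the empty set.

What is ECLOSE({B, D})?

Start with {B, D}.
From D via ϵ: add I.
From I via ϵ: add C.
From C via ϵ: add A.
From A via ϵ: add J.
From J via ϵ: add F.
No new states can be added; the closed set is {A, B, C, D, F, I, J}.

{A, B, C, D, F, I, J}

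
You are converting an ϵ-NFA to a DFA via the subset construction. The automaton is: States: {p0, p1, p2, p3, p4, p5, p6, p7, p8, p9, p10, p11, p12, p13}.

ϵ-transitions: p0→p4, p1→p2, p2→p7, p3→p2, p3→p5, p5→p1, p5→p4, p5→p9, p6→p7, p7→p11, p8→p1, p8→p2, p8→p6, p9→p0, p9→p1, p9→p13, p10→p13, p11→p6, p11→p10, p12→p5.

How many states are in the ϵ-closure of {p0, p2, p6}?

8

Start with {p0, p2, p6}.
From p0 via ϵ: add p4.
From p2 via ϵ: add p7.
From p7 via ϵ: add p11.
From p11 via ϵ: add p10.
From p10 via ϵ: add p13.
ϵ-closure = {p0, p2, p4, p6, p7, p10, p11, p13}, which has 8 states.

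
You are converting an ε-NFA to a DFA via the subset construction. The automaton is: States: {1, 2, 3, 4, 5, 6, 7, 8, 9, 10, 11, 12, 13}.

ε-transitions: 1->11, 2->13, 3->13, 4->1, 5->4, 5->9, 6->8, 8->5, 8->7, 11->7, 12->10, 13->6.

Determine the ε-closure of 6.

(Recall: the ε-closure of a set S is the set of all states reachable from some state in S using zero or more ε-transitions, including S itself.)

Start with {6}.
From 6 via ε: add 8.
From 8 via ε: add 5, 7.
From 5 via ε: add 4, 9.
From 4 via ε: add 1.
From 1 via ε: add 11.
No new states can be added; the closed set is {1, 4, 5, 6, 7, 8, 9, 11}.

{1, 4, 5, 6, 7, 8, 9, 11}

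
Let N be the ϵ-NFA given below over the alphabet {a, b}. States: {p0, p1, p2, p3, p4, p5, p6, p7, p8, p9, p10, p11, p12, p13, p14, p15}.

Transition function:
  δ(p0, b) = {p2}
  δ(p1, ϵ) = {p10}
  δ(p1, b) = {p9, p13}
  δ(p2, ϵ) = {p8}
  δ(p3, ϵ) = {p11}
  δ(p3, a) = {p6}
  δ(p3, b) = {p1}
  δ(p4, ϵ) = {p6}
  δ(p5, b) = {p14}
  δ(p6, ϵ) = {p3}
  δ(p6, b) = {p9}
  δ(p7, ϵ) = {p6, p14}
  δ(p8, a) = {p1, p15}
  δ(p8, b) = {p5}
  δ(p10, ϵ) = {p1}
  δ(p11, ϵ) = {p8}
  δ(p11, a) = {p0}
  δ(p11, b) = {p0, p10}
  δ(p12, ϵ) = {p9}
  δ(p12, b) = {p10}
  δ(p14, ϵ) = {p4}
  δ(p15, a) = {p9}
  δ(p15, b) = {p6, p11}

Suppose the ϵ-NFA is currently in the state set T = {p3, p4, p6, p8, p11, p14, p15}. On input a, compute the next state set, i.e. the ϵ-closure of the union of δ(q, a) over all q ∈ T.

{p0, p1, p3, p6, p8, p9, p10, p11, p15}

p3 on a → {p6}.
p8 on a → {p1, p15}.
p11 on a → {p0}.
p15 on a → {p9}.
No a-transition from p4, p6, p14.
Union after reading a: {p0, p1, p6, p9, p15}.
Now take the ϵ-closure:
From p1 via ϵ: add p10.
From p6 via ϵ: add p3.
From p3 via ϵ: add p11.
From p11 via ϵ: add p8.
No new states can be added; the closed set is {p0, p1, p3, p6, p8, p9, p10, p11, p15}.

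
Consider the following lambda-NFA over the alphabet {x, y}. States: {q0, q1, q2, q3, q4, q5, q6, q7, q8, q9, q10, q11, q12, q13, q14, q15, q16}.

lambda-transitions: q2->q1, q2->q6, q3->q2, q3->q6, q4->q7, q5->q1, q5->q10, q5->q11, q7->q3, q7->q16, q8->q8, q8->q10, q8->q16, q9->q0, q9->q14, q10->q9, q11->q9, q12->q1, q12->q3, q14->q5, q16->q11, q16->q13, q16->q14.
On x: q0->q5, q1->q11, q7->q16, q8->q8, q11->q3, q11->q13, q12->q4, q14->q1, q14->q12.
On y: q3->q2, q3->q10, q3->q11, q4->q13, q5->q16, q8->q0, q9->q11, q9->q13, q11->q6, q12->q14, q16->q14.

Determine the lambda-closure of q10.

Start with {q10}.
From q10 via lambda: add q9.
From q9 via lambda: add q0, q14.
From q14 via lambda: add q5.
From q5 via lambda: add q1, q11.
No new states can be added; the closed set is {q0, q1, q5, q9, q10, q11, q14}.

{q0, q1, q5, q9, q10, q11, q14}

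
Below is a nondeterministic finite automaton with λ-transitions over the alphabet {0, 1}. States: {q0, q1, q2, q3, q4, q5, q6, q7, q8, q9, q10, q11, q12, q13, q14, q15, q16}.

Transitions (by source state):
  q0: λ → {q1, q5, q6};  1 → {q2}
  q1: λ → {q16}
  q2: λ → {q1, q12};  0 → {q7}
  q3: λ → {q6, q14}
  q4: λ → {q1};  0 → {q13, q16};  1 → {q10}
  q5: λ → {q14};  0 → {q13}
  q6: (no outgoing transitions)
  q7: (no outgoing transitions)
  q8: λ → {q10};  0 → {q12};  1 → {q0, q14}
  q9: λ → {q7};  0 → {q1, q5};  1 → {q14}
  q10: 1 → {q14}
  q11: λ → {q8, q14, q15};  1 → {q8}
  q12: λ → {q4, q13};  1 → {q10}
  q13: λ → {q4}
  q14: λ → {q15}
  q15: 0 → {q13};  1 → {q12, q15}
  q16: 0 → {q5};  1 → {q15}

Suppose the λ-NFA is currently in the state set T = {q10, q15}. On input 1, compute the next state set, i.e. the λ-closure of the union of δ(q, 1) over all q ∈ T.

{q1, q4, q12, q13, q14, q15, q16}

q10 on 1 → {q14}.
q15 on 1 → {q12, q15}.
Union after reading 1: {q12, q14, q15}.
Now take the λ-closure:
From q12 via λ: add q4, q13.
From q4 via λ: add q1.
From q1 via λ: add q16.
No new states can be added; the closed set is {q1, q4, q12, q13, q14, q15, q16}.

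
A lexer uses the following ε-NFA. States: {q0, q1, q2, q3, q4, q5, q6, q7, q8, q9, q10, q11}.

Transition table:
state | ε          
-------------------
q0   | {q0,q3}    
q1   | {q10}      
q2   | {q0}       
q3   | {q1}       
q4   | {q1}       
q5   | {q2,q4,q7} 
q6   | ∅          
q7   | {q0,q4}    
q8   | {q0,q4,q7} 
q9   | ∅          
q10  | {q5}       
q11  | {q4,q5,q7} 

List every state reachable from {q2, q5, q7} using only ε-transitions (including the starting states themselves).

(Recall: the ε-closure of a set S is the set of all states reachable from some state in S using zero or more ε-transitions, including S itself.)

{q0, q1, q2, q3, q4, q5, q7, q10}

Start with {q2, q5, q7}.
From q2 via ε: add q0.
From q5 via ε: add q4.
From q0 via ε: add q3.
From q4 via ε: add q1.
From q1 via ε: add q10.
No new states can be added; the closed set is {q0, q1, q2, q3, q4, q5, q7, q10}.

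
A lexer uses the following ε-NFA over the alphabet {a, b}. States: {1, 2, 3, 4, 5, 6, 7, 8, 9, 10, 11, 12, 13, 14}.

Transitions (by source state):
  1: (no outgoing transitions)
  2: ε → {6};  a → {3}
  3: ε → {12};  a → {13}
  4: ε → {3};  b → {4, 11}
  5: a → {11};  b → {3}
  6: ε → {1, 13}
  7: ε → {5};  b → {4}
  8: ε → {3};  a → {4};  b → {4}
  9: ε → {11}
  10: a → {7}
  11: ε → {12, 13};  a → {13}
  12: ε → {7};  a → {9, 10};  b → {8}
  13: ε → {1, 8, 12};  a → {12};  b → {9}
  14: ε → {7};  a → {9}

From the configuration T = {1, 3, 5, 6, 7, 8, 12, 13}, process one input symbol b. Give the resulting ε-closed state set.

5 on b → {3}.
7 on b → {4}.
8 on b → {4}.
12 on b → {8}.
13 on b → {9}.
No b-transition from 1, 3, 6.
Union after reading b: {3, 4, 8, 9}.
Now take the ε-closure:
From 3 via ε: add 12.
From 9 via ε: add 11.
From 11 via ε: add 13.
From 12 via ε: add 7.
From 7 via ε: add 5.
From 13 via ε: add 1.
No new states can be added; the closed set is {1, 3, 4, 5, 7, 8, 9, 11, 12, 13}.

{1, 3, 4, 5, 7, 8, 9, 11, 12, 13}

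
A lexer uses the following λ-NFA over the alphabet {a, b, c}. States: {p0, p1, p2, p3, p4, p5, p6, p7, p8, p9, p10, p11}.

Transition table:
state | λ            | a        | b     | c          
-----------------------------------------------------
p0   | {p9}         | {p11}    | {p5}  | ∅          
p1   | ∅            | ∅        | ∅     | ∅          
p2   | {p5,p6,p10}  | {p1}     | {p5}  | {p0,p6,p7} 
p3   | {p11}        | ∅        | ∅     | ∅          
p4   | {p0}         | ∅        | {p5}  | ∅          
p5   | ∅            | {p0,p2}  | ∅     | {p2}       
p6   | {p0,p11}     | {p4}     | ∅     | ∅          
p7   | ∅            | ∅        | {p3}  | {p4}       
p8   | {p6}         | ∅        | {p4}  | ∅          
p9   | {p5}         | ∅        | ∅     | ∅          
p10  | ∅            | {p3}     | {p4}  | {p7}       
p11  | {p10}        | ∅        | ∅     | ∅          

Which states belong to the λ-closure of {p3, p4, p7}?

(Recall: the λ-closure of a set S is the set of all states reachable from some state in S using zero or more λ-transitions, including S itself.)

{p0, p3, p4, p5, p7, p9, p10, p11}

Start with {p3, p4, p7}.
From p3 via λ: add p11.
From p4 via λ: add p0.
From p0 via λ: add p9.
From p11 via λ: add p10.
From p9 via λ: add p5.
No new states can be added; the closed set is {p0, p3, p4, p5, p7, p9, p10, p11}.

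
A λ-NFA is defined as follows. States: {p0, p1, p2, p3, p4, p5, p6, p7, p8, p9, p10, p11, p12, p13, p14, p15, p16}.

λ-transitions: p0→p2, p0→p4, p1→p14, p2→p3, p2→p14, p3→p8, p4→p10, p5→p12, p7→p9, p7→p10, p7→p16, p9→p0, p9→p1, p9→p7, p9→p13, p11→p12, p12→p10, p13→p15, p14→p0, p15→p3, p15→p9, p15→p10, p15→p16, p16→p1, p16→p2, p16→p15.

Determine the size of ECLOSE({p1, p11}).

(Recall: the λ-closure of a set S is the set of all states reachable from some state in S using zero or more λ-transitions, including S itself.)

Start with {p1, p11}.
From p1 via λ: add p14.
From p11 via λ: add p12.
From p12 via λ: add p10.
From p14 via λ: add p0.
From p0 via λ: add p2, p4.
From p2 via λ: add p3.
From p3 via λ: add p8.
λ-closure = {p0, p1, p2, p3, p4, p8, p10, p11, p12, p14}, which has 10 states.

10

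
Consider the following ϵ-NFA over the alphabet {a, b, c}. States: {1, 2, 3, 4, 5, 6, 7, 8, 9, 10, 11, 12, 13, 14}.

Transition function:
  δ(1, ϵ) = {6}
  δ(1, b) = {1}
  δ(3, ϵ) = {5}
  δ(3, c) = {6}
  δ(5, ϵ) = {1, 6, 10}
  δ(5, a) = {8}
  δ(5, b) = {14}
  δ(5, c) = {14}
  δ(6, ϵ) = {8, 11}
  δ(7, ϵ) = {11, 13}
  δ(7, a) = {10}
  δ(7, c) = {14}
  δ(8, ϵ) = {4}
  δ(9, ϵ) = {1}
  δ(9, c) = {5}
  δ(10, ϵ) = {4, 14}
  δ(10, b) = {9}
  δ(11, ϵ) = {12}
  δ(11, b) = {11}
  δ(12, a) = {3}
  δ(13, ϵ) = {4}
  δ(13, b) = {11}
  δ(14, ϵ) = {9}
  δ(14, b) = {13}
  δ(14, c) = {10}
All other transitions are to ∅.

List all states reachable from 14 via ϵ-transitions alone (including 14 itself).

Start with {14}.
From 14 via ϵ: add 9.
From 9 via ϵ: add 1.
From 1 via ϵ: add 6.
From 6 via ϵ: add 8, 11.
From 8 via ϵ: add 4.
From 11 via ϵ: add 12.
No new states can be added; the closed set is {1, 4, 6, 8, 9, 11, 12, 14}.

{1, 4, 6, 8, 9, 11, 12, 14}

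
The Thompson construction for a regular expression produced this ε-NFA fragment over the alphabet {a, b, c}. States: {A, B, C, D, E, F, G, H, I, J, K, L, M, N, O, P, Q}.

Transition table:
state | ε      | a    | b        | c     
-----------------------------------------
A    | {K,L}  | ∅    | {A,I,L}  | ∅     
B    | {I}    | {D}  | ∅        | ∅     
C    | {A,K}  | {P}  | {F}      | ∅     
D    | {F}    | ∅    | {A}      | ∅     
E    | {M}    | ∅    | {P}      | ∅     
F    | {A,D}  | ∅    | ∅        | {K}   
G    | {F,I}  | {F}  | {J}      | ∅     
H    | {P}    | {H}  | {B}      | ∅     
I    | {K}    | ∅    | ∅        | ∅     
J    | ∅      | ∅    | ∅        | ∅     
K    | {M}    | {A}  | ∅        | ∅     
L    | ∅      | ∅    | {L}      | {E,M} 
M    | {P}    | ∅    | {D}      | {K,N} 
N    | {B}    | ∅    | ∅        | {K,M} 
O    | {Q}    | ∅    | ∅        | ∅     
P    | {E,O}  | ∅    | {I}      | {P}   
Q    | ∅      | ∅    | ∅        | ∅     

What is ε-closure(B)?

{B, E, I, K, M, O, P, Q}

Start with {B}.
From B via ε: add I.
From I via ε: add K.
From K via ε: add M.
From M via ε: add P.
From P via ε: add E, O.
From O via ε: add Q.
No new states can be added; the closed set is {B, E, I, K, M, O, P, Q}.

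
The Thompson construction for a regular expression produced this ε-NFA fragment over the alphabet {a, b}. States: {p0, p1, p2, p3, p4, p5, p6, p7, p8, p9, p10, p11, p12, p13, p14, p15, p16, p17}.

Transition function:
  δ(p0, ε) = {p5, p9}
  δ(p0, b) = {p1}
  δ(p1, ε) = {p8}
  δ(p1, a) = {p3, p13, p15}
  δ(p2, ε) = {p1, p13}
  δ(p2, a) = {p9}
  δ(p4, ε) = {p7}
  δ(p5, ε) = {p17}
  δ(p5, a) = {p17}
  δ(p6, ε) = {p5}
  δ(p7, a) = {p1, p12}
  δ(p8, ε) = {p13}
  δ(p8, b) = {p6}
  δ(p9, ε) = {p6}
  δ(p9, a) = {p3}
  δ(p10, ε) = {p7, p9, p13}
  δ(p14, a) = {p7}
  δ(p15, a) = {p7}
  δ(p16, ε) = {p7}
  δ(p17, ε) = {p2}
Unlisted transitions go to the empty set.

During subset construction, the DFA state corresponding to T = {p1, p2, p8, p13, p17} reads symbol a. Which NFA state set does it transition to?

p1 on a → {p3, p13, p15}.
p2 on a → {p9}.
No a-transition from p8, p13, p17.
Union after reading a: {p3, p9, p13, p15}.
Now take the ε-closure:
From p9 via ε: add p6.
From p6 via ε: add p5.
From p5 via ε: add p17.
From p17 via ε: add p2.
From p2 via ε: add p1.
From p1 via ε: add p8.
No new states can be added; the closed set is {p1, p2, p3, p5, p6, p8, p9, p13, p15, p17}.

{p1, p2, p3, p5, p6, p8, p9, p13, p15, p17}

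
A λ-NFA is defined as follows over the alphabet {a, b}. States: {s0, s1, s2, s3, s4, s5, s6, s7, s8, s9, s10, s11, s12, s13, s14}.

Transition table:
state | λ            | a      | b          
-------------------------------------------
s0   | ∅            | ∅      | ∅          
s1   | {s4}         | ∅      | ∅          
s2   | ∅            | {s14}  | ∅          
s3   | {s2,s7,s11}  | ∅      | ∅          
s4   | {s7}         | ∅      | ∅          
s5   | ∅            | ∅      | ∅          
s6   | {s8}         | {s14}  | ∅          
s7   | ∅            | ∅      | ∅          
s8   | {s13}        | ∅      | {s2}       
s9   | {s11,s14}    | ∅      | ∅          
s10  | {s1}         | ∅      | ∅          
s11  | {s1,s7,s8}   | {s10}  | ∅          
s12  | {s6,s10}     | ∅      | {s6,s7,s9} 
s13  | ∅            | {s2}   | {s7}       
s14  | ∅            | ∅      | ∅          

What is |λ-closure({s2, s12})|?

9

Start with {s2, s12}.
From s12 via λ: add s6, s10.
From s6 via λ: add s8.
From s10 via λ: add s1.
From s1 via λ: add s4.
From s8 via λ: add s13.
From s4 via λ: add s7.
λ-closure = {s1, s2, s4, s6, s7, s8, s10, s12, s13}, which has 9 states.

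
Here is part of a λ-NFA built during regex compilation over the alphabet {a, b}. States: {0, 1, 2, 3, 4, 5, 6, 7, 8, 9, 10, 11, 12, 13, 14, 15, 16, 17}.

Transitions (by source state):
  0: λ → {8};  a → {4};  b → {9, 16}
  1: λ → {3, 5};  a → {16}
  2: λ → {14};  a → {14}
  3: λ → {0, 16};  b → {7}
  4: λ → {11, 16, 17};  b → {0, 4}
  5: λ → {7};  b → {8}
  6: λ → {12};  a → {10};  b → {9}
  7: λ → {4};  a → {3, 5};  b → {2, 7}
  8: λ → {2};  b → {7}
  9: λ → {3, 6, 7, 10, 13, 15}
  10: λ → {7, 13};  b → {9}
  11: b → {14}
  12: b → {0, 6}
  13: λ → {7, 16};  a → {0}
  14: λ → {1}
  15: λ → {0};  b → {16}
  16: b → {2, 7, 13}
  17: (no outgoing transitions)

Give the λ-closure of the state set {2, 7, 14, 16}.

{0, 1, 2, 3, 4, 5, 7, 8, 11, 14, 16, 17}

Start with {2, 7, 14, 16}.
From 7 via λ: add 4.
From 14 via λ: add 1.
From 1 via λ: add 3, 5.
From 4 via λ: add 11, 17.
From 3 via λ: add 0.
From 0 via λ: add 8.
No new states can be added; the closed set is {0, 1, 2, 3, 4, 5, 7, 8, 11, 14, 16, 17}.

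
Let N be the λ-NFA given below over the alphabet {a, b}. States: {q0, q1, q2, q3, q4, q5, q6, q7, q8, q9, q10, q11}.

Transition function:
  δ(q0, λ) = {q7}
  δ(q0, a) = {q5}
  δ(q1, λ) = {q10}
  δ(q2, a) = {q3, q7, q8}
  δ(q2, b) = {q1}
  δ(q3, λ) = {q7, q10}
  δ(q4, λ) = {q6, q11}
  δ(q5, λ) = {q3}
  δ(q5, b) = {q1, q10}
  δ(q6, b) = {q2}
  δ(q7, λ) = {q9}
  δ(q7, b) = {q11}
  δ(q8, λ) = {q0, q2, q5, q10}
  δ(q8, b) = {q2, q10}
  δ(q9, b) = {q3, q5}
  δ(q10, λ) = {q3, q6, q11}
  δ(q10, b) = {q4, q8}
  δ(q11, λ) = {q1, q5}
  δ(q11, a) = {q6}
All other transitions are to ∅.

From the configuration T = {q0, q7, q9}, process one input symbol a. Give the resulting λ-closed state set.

q0 on a → {q5}.
No a-transition from q7, q9.
Union after reading a: {q5}.
Now take the λ-closure:
From q5 via λ: add q3.
From q3 via λ: add q7, q10.
From q7 via λ: add q9.
From q10 via λ: add q6, q11.
From q11 via λ: add q1.
No new states can be added; the closed set is {q1, q3, q5, q6, q7, q9, q10, q11}.

{q1, q3, q5, q6, q7, q9, q10, q11}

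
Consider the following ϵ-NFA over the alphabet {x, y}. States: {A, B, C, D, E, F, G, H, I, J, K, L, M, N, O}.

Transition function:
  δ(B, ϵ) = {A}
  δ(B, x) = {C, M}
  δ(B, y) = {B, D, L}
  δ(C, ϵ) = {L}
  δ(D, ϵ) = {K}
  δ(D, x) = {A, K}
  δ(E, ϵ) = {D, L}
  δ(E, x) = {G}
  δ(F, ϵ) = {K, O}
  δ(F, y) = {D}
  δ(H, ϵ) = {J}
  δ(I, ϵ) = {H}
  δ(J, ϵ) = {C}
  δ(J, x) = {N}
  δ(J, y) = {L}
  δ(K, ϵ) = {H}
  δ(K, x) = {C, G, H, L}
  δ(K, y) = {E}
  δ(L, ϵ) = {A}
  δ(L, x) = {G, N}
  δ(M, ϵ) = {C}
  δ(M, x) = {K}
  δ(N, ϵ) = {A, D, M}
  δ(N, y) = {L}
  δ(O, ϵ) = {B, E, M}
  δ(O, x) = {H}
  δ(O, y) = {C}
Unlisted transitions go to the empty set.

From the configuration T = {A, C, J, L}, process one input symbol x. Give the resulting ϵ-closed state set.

{A, C, D, G, H, J, K, L, M, N}

J on x → {N}.
L on x → {G, N}.
No x-transition from A, C.
Union after reading x: {G, N}.
Now take the ϵ-closure:
From N via ϵ: add A, D, M.
From D via ϵ: add K.
From M via ϵ: add C.
From C via ϵ: add L.
From K via ϵ: add H.
From H via ϵ: add J.
No new states can be added; the closed set is {A, C, D, G, H, J, K, L, M, N}.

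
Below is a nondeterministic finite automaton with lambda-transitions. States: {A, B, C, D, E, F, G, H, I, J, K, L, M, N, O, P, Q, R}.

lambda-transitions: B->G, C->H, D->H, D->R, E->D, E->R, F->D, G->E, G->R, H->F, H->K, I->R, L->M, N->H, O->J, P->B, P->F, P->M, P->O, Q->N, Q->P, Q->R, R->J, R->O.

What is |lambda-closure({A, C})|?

9

Start with {A, C}.
From C via lambda: add H.
From H via lambda: add F, K.
From F via lambda: add D.
From D via lambda: add R.
From R via lambda: add J, O.
lambda-closure = {A, C, D, F, H, J, K, O, R}, which has 9 states.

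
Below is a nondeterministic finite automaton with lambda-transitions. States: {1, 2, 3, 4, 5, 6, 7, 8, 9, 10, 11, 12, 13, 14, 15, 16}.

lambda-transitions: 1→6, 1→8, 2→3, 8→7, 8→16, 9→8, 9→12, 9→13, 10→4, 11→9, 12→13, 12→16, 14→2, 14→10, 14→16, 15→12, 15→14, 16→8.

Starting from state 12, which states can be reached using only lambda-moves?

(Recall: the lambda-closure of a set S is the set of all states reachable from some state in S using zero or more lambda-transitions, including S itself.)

{7, 8, 12, 13, 16}

Start with {12}.
From 12 via lambda: add 13, 16.
From 16 via lambda: add 8.
From 8 via lambda: add 7.
No new states can be added; the closed set is {7, 8, 12, 13, 16}.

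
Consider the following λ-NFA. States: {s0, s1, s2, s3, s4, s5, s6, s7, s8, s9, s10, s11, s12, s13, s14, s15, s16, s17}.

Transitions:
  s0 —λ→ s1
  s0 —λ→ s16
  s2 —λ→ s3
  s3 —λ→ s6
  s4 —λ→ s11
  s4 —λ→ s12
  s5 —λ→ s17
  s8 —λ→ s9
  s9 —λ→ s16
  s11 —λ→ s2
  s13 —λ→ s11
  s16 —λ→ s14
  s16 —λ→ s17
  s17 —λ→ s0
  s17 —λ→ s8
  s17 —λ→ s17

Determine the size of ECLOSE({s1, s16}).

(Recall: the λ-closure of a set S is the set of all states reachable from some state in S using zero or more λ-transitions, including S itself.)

Start with {s1, s16}.
From s16 via λ: add s14, s17.
From s17 via λ: add s0, s8.
From s8 via λ: add s9.
λ-closure = {s0, s1, s8, s9, s14, s16, s17}, which has 7 states.

7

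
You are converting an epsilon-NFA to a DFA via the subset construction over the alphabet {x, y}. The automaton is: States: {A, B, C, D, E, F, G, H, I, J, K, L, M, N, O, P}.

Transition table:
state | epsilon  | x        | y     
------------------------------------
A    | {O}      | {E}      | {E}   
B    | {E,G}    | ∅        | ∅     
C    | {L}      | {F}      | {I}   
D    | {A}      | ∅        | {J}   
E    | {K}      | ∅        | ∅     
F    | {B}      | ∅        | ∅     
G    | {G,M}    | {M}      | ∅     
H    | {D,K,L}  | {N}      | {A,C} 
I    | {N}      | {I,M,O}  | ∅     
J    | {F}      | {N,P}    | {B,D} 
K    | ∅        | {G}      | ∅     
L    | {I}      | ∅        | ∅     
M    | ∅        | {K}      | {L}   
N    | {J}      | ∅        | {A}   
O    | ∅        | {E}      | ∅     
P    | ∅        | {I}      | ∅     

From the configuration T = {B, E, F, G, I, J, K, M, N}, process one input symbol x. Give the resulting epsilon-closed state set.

G on x → {M}.
I on x → {I, M, O}.
J on x → {N, P}.
K on x → {G}.
M on x → {K}.
No x-transition from B, E, F, N.
Union after reading x: {G, I, K, M, N, O, P}.
Now take the epsilon-closure:
From N via epsilon: add J.
From J via epsilon: add F.
From F via epsilon: add B.
From B via epsilon: add E.
No new states can be added; the closed set is {B, E, F, G, I, J, K, M, N, O, P}.

{B, E, F, G, I, J, K, M, N, O, P}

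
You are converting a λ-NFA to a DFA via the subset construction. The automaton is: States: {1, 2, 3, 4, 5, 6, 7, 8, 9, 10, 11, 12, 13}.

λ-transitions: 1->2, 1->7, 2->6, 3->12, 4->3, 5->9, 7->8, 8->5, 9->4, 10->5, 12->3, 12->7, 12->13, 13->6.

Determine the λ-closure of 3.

Start with {3}.
From 3 via λ: add 12.
From 12 via λ: add 7, 13.
From 7 via λ: add 8.
From 13 via λ: add 6.
From 8 via λ: add 5.
From 5 via λ: add 9.
From 9 via λ: add 4.
No new states can be added; the closed set is {3, 4, 5, 6, 7, 8, 9, 12, 13}.

{3, 4, 5, 6, 7, 8, 9, 12, 13}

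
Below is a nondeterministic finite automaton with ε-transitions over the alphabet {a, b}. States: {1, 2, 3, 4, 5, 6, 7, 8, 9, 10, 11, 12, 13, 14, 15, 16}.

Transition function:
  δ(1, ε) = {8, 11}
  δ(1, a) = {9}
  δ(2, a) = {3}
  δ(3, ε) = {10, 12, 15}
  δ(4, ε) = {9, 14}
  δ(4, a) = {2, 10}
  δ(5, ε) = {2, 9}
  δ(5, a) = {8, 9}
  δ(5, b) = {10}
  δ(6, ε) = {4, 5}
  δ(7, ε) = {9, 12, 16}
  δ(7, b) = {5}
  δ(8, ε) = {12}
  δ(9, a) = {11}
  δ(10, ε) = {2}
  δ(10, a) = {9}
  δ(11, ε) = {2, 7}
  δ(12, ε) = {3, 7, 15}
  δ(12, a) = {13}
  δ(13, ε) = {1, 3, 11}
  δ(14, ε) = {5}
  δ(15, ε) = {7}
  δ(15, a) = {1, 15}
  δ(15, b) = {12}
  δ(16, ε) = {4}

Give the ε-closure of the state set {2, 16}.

Start with {2, 16}.
From 16 via ε: add 4.
From 4 via ε: add 9, 14.
From 14 via ε: add 5.
No new states can be added; the closed set is {2, 4, 5, 9, 14, 16}.

{2, 4, 5, 9, 14, 16}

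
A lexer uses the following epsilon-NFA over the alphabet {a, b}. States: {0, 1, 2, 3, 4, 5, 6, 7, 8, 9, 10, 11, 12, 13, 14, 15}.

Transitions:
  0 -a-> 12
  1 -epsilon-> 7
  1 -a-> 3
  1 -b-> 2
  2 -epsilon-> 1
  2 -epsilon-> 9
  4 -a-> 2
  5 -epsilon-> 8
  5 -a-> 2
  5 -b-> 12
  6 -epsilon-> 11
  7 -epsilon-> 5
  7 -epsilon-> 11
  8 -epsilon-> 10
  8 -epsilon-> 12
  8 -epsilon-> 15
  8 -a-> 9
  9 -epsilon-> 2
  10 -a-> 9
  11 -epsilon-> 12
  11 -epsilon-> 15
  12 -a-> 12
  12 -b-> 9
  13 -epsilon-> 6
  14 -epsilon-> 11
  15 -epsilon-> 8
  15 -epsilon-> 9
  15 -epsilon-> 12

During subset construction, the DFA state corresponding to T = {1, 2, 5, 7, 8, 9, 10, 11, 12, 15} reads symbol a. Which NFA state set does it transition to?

{1, 2, 3, 5, 7, 8, 9, 10, 11, 12, 15}

1 on a → {3}.
5 on a → {2}.
8 on a → {9}.
10 on a → {9}.
12 on a → {12}.
No a-transition from 2, 7, 9, 11, 15.
Union after reading a: {2, 3, 9, 12}.
Now take the epsilon-closure:
From 2 via epsilon: add 1.
From 1 via epsilon: add 7.
From 7 via epsilon: add 5, 11.
From 5 via epsilon: add 8.
From 11 via epsilon: add 15.
From 8 via epsilon: add 10.
No new states can be added; the closed set is {1, 2, 3, 5, 7, 8, 9, 10, 11, 12, 15}.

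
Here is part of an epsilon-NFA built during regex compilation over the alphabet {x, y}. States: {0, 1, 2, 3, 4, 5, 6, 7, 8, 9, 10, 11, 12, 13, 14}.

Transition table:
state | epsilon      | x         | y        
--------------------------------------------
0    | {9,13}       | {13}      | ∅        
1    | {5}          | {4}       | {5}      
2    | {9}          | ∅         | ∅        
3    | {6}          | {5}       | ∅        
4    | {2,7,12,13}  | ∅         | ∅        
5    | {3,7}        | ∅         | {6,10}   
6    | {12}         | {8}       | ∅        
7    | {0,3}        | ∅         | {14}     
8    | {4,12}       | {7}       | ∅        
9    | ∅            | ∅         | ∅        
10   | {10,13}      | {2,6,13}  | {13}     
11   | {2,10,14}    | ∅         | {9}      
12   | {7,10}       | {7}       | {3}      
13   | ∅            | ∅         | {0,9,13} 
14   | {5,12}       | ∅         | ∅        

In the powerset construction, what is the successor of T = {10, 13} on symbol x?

10 on x → {2, 6, 13}.
No x-transition from 13.
Union after reading x: {2, 6, 13}.
Now take the epsilon-closure:
From 2 via epsilon: add 9.
From 6 via epsilon: add 12.
From 12 via epsilon: add 7, 10.
From 7 via epsilon: add 0, 3.
No new states can be added; the closed set is {0, 2, 3, 6, 7, 9, 10, 12, 13}.

{0, 2, 3, 6, 7, 9, 10, 12, 13}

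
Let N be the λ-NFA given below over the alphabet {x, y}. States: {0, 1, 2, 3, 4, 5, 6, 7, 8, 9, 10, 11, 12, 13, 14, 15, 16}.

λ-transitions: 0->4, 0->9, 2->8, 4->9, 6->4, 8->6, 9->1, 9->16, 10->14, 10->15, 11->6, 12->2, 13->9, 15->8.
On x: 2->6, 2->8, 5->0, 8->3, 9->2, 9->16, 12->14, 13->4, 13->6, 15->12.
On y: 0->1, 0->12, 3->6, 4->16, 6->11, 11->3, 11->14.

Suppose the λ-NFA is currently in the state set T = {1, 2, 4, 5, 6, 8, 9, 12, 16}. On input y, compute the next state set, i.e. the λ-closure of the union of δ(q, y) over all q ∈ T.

{1, 4, 6, 9, 11, 16}

4 on y → {16}.
6 on y → {11}.
No y-transition from 1, 2, 5, 8, 9, 12, 16.
Union after reading y: {11, 16}.
Now take the λ-closure:
From 11 via λ: add 6.
From 6 via λ: add 4.
From 4 via λ: add 9.
From 9 via λ: add 1.
No new states can be added; the closed set is {1, 4, 6, 9, 11, 16}.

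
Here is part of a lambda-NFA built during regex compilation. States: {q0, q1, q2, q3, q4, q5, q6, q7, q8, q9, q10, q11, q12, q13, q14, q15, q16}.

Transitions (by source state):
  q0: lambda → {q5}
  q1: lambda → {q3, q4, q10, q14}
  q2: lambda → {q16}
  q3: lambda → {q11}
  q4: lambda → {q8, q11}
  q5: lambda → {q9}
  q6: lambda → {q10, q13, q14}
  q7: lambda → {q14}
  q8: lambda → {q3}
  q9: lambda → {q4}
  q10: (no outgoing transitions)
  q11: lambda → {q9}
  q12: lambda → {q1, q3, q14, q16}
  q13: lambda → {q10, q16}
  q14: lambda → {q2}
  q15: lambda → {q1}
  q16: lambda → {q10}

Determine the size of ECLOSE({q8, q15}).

Start with {q8, q15}.
From q8 via lambda: add q3.
From q15 via lambda: add q1.
From q1 via lambda: add q4, q10, q14.
From q3 via lambda: add q11.
From q11 via lambda: add q9.
From q14 via lambda: add q2.
From q2 via lambda: add q16.
lambda-closure = {q1, q2, q3, q4, q8, q9, q10, q11, q14, q15, q16}, which has 11 states.

11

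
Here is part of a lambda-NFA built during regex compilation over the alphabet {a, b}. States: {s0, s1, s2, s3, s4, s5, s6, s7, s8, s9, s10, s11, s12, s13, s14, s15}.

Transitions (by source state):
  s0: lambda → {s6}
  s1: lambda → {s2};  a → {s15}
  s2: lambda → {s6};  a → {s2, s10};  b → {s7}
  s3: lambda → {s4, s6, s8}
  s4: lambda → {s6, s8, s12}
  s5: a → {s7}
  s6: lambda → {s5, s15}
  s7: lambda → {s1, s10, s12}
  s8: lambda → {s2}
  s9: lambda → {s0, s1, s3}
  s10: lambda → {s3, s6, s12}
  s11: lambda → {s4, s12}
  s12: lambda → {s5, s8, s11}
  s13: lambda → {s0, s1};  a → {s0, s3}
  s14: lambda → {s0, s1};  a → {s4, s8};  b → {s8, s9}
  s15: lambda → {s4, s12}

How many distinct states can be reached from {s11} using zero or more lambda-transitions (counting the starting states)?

8

Start with {s11}.
From s11 via lambda: add s4, s12.
From s4 via lambda: add s6, s8.
From s12 via lambda: add s5.
From s6 via lambda: add s15.
From s8 via lambda: add s2.
lambda-closure = {s2, s4, s5, s6, s8, s11, s12, s15}, which has 8 states.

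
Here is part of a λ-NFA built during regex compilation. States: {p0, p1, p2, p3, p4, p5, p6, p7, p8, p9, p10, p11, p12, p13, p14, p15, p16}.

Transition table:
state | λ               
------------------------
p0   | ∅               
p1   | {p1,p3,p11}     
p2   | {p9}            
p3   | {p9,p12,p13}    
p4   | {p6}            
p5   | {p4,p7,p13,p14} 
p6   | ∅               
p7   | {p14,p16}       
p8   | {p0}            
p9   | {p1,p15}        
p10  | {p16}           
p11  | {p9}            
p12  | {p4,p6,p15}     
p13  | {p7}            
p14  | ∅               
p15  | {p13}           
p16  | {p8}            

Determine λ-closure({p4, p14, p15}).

Start with {p4, p14, p15}.
From p4 via λ: add p6.
From p15 via λ: add p13.
From p13 via λ: add p7.
From p7 via λ: add p16.
From p16 via λ: add p8.
From p8 via λ: add p0.
No new states can be added; the closed set is {p0, p4, p6, p7, p8, p13, p14, p15, p16}.

{p0, p4, p6, p7, p8, p13, p14, p15, p16}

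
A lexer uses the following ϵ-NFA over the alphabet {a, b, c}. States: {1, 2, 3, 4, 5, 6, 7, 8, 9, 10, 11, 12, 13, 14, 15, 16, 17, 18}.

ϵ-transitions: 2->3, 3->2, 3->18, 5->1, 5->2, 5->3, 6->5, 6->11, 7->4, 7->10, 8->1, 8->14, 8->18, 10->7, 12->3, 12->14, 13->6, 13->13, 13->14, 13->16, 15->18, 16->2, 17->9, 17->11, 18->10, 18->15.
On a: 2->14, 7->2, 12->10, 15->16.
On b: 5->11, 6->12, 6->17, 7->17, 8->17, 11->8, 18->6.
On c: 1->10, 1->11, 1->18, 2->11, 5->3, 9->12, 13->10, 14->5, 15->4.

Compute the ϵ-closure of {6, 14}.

Start with {6, 14}.
From 6 via ϵ: add 5, 11.
From 5 via ϵ: add 1, 2, 3.
From 3 via ϵ: add 18.
From 18 via ϵ: add 10, 15.
From 10 via ϵ: add 7.
From 7 via ϵ: add 4.
No new states can be added; the closed set is {1, 2, 3, 4, 5, 6, 7, 10, 11, 14, 15, 18}.

{1, 2, 3, 4, 5, 6, 7, 10, 11, 14, 15, 18}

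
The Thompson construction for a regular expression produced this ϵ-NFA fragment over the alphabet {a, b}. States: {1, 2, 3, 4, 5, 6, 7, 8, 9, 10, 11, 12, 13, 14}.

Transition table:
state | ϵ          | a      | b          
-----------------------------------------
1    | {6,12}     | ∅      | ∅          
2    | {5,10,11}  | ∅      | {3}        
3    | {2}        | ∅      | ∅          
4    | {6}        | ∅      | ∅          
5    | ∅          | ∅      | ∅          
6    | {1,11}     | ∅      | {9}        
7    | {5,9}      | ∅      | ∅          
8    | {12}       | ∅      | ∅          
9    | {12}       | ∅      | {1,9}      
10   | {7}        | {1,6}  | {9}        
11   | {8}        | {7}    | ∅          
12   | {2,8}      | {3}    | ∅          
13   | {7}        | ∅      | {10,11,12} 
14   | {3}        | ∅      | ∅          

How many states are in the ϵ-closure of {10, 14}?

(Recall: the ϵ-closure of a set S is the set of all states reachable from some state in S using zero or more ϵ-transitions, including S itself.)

10

Start with {10, 14}.
From 10 via ϵ: add 7.
From 14 via ϵ: add 3.
From 3 via ϵ: add 2.
From 7 via ϵ: add 5, 9.
From 2 via ϵ: add 11.
From 9 via ϵ: add 12.
From 11 via ϵ: add 8.
ϵ-closure = {2, 3, 5, 7, 8, 9, 10, 11, 12, 14}, which has 10 states.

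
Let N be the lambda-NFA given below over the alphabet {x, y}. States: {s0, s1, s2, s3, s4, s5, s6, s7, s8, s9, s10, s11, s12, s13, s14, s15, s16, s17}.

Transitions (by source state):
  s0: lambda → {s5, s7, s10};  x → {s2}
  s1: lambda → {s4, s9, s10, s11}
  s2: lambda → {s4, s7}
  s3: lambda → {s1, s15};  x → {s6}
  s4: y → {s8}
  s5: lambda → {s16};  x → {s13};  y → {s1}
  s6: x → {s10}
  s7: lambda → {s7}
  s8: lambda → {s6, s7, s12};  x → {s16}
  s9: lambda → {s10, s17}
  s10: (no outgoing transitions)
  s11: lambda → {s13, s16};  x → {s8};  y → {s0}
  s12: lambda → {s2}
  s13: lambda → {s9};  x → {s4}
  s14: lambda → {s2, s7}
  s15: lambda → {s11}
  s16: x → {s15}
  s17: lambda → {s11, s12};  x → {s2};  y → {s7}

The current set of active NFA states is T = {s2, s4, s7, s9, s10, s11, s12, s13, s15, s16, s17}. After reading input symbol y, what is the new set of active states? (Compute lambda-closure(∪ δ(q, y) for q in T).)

{s0, s2, s4, s5, s6, s7, s8, s10, s12, s16}

s4 on y → {s8}.
s11 on y → {s0}.
s17 on y → {s7}.
No y-transition from s2, s7, s9, s10, s12, s13, s15, s16.
Union after reading y: {s0, s7, s8}.
Now take the lambda-closure:
From s0 via lambda: add s5, s10.
From s8 via lambda: add s6, s12.
From s5 via lambda: add s16.
From s12 via lambda: add s2.
From s2 via lambda: add s4.
No new states can be added; the closed set is {s0, s2, s4, s5, s6, s7, s8, s10, s12, s16}.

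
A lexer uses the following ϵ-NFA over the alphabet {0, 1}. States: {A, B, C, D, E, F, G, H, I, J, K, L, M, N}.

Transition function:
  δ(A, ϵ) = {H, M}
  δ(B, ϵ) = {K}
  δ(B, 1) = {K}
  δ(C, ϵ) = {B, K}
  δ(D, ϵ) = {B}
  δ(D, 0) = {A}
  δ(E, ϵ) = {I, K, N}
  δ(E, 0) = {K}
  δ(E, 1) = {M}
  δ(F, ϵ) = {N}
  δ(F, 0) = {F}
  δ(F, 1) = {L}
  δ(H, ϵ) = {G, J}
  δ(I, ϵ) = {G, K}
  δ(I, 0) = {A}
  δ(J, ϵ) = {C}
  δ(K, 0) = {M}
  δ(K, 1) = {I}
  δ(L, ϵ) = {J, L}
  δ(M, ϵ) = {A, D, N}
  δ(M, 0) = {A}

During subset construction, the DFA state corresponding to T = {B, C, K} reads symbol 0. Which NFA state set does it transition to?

K on 0 → {M}.
No 0-transition from B, C.
Union after reading 0: {M}.
Now take the ϵ-closure:
From M via ϵ: add A, D, N.
From A via ϵ: add H.
From D via ϵ: add B.
From B via ϵ: add K.
From H via ϵ: add G, J.
From J via ϵ: add C.
No new states can be added; the closed set is {A, B, C, D, G, H, J, K, M, N}.

{A, B, C, D, G, H, J, K, M, N}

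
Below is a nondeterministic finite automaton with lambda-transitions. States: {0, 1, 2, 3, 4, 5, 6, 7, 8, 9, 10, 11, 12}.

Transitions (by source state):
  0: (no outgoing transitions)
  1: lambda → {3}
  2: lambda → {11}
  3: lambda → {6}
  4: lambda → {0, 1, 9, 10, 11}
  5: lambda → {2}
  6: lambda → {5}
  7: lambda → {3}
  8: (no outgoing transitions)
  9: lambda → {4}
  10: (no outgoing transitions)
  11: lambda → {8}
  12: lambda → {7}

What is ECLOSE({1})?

Start with {1}.
From 1 via lambda: add 3.
From 3 via lambda: add 6.
From 6 via lambda: add 5.
From 5 via lambda: add 2.
From 2 via lambda: add 11.
From 11 via lambda: add 8.
No new states can be added; the closed set is {1, 2, 3, 5, 6, 8, 11}.

{1, 2, 3, 5, 6, 8, 11}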